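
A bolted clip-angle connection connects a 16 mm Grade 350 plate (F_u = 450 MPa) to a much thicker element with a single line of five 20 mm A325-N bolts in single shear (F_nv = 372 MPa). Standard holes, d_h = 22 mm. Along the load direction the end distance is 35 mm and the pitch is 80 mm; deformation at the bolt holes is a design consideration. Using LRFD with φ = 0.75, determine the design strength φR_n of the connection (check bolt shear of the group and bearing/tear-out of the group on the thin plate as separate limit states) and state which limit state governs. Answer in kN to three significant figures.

Bolt shear: A_b = π·20²/4 = 314.2 mm²; R_n = 372 × 314.2 × 5 × 1 / 1000 = 584.3 kN → 0.75 × 584.3 = 438 kN.
Bearing (1.2 l_c t F_u ≤ 2.4 d t F_u): upper limit = 2.4·20·16·450 / 1000 = 345.6 kN.
  Edge l_c = 35 − 22/2 = 24 → r_n = 207.4 kN; interior l_c = 80 − 22 = 58 → r_n = 345.6 kN.
  R_n,bearing = 1·207.4 + 4·345.6 = 1590 kN → 0.75 × 1590 = 1190 kN.
Bolt shear governs: 438 kN.

438 kN (bolt shear governs)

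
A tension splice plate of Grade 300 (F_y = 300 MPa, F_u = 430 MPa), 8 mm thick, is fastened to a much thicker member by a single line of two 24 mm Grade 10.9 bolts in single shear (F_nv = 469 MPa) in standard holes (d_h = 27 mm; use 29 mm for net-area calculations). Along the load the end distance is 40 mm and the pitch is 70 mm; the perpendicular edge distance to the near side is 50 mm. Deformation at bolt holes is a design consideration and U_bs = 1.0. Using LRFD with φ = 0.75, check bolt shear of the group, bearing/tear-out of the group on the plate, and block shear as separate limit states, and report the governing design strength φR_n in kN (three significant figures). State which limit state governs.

Bolt shear: A_b = π·24²/4 = 452.4 mm²; R_n = 469 × 452.4 × 2 × 1 / 1000 = 424.3 kN → 0.75 × 424.3 = 318 kN.
Bearing: edge l_c = 26.5, r_n = 109.4 kN; interior l_c = 43, r_n = 177.5 kN; R_n = 109.4 + 1·177.5 = 286.9 kN → 215 kN.
Block shear: A_gv = 880, A_nv = 532, A_nt = 284 mm²; R_n = min(0.6F_uA_nv, 0.6F_yA_gv) + U_bs·F_u·A_nt = 259.4 kN → 195 kN.
Block shear governs: 195 kN.

195 kN (block shear governs)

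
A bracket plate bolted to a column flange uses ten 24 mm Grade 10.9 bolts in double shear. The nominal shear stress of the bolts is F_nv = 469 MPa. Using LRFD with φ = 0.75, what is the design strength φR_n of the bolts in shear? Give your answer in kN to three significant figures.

3180 kN

A_b = π × 24² / 4 = 452.4 mm².
R_n = F_nv · A_b · n · n_s = 469 × 452.4 × 10 × 2 / 1000 = 4243 kN.
Design strength φR_n = 0.75 × 4243 = 3180 kN.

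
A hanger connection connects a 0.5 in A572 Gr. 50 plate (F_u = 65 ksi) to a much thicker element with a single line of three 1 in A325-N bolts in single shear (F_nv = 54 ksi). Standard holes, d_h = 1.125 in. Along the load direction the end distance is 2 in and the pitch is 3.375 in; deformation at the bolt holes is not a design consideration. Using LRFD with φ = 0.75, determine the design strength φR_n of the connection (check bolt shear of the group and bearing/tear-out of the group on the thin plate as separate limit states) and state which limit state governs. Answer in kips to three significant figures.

95.4 kips (bolt shear governs)

Bolt shear: A_b = π·1²/4 = 0.7854 in²; R_n = 54 × 0.7854 × 3 × 1 = 127.2 kips → 0.75 × 127.2 = 95.4 kips.
Bearing (1.5 l_c t F_u ≤ 3.0 d t F_u): upper limit = 3.0·1·0.5·65 = 97.5 kips.
  Edge l_c = 2 − 1.125/2 = 1.438 → r_n = 70.08 kips; interior l_c = 3.375 − 1.125 = 2.25 → r_n = 97.5 kips.
  R_n,bearing = 1·70.08 + 2·97.5 = 265.1 kips → 0.75 × 265.1 = 199 kips.
Bolt shear governs: 95.4 kips.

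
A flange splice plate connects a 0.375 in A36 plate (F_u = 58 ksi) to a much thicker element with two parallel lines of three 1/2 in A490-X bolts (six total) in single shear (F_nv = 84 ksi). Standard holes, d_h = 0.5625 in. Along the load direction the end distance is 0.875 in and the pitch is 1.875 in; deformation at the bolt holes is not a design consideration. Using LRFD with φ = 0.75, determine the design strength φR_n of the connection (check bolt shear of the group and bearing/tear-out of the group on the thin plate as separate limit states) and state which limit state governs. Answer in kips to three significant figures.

Bolt shear: A_b = π·0.5²/4 = 0.1963 in²; R_n = 84 × 0.1963 × 6 × 1 = 98.96 kips → 0.75 × 98.96 = 74.2 kips.
Bearing (1.5 l_c t F_u ≤ 3.0 d t F_u): upper limit = 3.0·0.5·0.375·58 = 32.62 kips.
  Edge l_c = 0.875 − 0.5625/2 = 0.5938 → r_n = 19.37 kips; interior l_c = 1.875 − 0.5625 = 1.312 → r_n = 32.62 kips.
  R_n,bearing = 2·19.37 + 4·32.62 = 169.2 kips → 0.75 × 169.2 = 127 kips.
Bolt shear governs: 74.2 kips.

74.2 kips (bolt shear governs)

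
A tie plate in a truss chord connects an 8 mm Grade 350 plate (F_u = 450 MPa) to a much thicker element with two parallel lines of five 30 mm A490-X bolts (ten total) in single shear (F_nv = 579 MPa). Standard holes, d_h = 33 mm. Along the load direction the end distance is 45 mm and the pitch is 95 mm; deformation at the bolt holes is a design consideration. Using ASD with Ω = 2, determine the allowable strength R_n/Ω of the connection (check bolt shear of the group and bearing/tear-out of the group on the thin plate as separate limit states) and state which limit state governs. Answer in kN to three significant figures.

1160 kN (bearing governs)

Bolt shear: A_b = π·30²/4 = 706.9 mm²; R_n = 579 × 706.9 × 10 × 1 / 1000 = 4093 kN → 4093 / 2 = 2050 kN.
Bearing (1.2 l_c t F_u ≤ 2.4 d t F_u): upper limit = 2.4·30·8·450 / 1000 = 259.2 kN.
  Edge l_c = 45 − 33/2 = 28.5 → r_n = 123.1 kN; interior l_c = 95 − 33 = 62 → r_n = 259.2 kN.
  R_n,bearing = 2·123.1 + 8·259.2 = 2320 kN → 2320 / 2 = 1160 kN.
Bearing governs: 1160 kN.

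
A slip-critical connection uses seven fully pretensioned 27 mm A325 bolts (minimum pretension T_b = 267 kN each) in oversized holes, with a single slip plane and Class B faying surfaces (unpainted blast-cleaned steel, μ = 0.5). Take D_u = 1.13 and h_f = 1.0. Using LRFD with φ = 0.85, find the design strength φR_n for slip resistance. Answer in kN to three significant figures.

R_n = μ · D_u · h_f · T_b · n_s · n_b = 0.5 × 1.13 × 1.0 × 267 × 1 × 7 = 1056 kN.
Design strength φR_n = 0.85 × 1056 = 898 kN.

898 kN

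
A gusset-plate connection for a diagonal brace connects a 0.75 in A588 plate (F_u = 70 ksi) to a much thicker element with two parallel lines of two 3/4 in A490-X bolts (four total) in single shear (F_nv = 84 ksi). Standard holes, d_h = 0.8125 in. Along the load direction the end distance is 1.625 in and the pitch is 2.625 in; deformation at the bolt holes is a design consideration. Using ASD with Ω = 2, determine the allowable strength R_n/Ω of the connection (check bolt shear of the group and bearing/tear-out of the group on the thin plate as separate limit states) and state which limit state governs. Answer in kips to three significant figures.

Bolt shear: A_b = π·0.75²/4 = 0.4418 in²; R_n = 84 × 0.4418 × 4 × 1 = 148.4 kips → 148.4 / 2 = 74.2 kips.
Bearing (1.2 l_c t F_u ≤ 2.4 d t F_u): upper limit = 2.4·0.75·0.75·70 = 94.5 kips.
  Edge l_c = 1.625 − 0.8125/2 = 1.219 → r_n = 76.78 kips; interior l_c = 2.625 − 0.8125 = 1.812 → r_n = 94.5 kips.
  R_n,bearing = 2·76.78 + 2·94.5 = 342.6 kips → 342.6 / 2 = 171 kips.
Bolt shear governs: 74.2 kips.

74.2 kips (bolt shear governs)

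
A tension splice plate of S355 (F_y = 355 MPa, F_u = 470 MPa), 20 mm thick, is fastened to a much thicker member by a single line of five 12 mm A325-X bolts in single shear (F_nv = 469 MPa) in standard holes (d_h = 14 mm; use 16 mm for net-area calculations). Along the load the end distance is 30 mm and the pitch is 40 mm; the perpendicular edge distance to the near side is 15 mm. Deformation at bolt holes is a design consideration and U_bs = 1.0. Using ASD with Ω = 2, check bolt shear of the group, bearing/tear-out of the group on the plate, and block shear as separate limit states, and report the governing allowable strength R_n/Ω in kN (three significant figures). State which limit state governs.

133 kN (bolt shear governs)

Bolt shear: A_b = π·12²/4 = 113.1 mm²; R_n = 469 × 113.1 × 5 × 1 / 1000 = 265.2 kN → 265.2 / 2 = 133 kN.
Bearing: edge l_c = 23, r_n = 259.4 kN; interior l_c = 26, r_n = 270.7 kN; R_n = 259.4 + 4·270.7 = 1342 kN → 671 kN.
Block shear: A_gv = 3800, A_nv = 2360, A_nt = 140 mm²; R_n = min(0.6F_uA_nv, 0.6F_yA_gv) + U_bs·F_u·A_nt = 731.3 kN → 366 kN.
Bolt shear governs: 133 kN.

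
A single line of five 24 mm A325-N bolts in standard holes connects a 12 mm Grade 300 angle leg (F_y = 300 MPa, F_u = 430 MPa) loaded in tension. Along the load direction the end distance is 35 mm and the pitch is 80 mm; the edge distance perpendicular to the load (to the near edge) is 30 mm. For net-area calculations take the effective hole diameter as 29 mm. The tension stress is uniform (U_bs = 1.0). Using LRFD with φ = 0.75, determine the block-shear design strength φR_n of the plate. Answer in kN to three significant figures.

581 kN

Shear plane L_v = 35 + 4·80 = 355 mm; A_gv = 355 × 12 = 4260 mm².
A_nv = (355 − 4.5·29) × 12 = 2694 mm².
A_nt = (30 − 0.5·29) × 12 = 186 mm².
0.6 F_u A_nv = 695.1 kN; 0.6 F_y A_gv = 766.8 kN → shear rupture governs the shear term.
R_n = 695.1 + 1.0 × 430 × 186 / 1000 = 775 kN.
Design strength φR_n = 0.75 × 775 = 581 kN.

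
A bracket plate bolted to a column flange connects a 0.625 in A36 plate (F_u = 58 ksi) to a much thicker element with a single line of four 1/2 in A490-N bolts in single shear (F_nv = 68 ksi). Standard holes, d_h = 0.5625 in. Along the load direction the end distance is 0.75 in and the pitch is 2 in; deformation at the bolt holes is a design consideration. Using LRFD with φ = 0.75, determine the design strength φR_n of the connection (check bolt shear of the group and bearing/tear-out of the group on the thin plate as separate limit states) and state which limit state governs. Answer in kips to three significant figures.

40.1 kips (bolt shear governs)

Bolt shear: A_b = π·0.5²/4 = 0.1963 in²; R_n = 68 × 0.1963 × 4 × 1 = 53.41 kips → 0.75 × 53.41 = 40.1 kips.
Bearing (1.2 l_c t F_u ≤ 2.4 d t F_u): upper limit = 2.4·0.5·0.625·58 = 43.5 kips.
  Edge l_c = 0.75 − 0.5625/2 = 0.4688 → r_n = 20.39 kips; interior l_c = 2 − 0.5625 = 1.438 → r_n = 43.5 kips.
  R_n,bearing = 1·20.39 + 3·43.5 = 150.9 kips → 0.75 × 150.9 = 113 kips.
Bolt shear governs: 40.1 kips.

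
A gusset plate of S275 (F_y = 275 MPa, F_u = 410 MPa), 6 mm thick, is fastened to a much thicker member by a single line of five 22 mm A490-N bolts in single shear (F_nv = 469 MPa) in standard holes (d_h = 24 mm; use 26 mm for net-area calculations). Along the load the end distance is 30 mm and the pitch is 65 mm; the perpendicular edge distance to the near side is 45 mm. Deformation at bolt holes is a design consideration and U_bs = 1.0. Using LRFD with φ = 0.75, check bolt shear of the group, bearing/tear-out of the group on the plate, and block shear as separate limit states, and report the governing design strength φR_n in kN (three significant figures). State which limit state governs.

Bolt shear: A_b = π·22²/4 = 380.1 mm²; R_n = 469 × 380.1 × 5 × 1 / 1000 = 891.4 kN → 0.75 × 891.4 = 669 kN.
Bearing: edge l_c = 18, r_n = 53.14 kN; interior l_c = 41, r_n = 121 kN; R_n = 53.14 + 4·121 = 537.3 kN → 403 kN.
Block shear: A_gv = 1740, A_nv = 1038, A_nt = 192 mm²; R_n = min(0.6F_uA_nv, 0.6F_yA_gv) + U_bs·F_u·A_nt = 334.1 kN → 251 kN.
Block shear governs: 251 kN.

251 kN (block shear governs)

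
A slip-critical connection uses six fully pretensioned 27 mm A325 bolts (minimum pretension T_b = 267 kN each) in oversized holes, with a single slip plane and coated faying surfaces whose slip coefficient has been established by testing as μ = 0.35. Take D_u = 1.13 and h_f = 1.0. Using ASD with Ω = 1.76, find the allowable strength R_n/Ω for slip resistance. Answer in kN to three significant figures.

R_n = μ · D_u · h_f · T_b · n_s · n_b = 0.35 × 1.13 × 1.0 × 267 × 1 × 6 = 633.6 kN.
Allowable strength R_n/Ω = 633.6 / 1.76 = 360 kN.

360 kN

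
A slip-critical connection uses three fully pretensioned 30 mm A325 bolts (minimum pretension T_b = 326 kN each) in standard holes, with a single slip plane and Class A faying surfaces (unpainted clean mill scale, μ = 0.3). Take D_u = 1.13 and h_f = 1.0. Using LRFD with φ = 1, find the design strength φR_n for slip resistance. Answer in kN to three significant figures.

332 kN

R_n = μ · D_u · h_f · T_b · n_s · n_b = 0.3 × 1.13 × 1.0 × 326 × 1 × 3 = 331.5 kN.
Design strength φR_n = 1 × 331.5 = 332 kN.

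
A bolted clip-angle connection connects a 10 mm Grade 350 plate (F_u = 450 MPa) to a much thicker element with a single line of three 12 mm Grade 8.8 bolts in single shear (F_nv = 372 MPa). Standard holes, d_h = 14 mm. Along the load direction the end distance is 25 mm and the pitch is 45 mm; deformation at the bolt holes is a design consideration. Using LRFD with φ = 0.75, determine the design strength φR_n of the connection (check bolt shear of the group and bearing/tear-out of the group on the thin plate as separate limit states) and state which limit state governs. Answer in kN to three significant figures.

94.7 kN (bolt shear governs)

Bolt shear: A_b = π·12²/4 = 113.1 mm²; R_n = 372 × 113.1 × 3 × 1 / 1000 = 126.2 kN → 0.75 × 126.2 = 94.7 kN.
Bearing (1.2 l_c t F_u ≤ 2.4 d t F_u): upper limit = 2.4·12·10·450 / 1000 = 129.6 kN.
  Edge l_c = 25 − 14/2 = 18 → r_n = 97.2 kN; interior l_c = 45 − 14 = 31 → r_n = 129.6 kN.
  R_n,bearing = 1·97.2 + 2·129.6 = 356.4 kN → 0.75 × 356.4 = 267 kN.
Bolt shear governs: 94.7 kN.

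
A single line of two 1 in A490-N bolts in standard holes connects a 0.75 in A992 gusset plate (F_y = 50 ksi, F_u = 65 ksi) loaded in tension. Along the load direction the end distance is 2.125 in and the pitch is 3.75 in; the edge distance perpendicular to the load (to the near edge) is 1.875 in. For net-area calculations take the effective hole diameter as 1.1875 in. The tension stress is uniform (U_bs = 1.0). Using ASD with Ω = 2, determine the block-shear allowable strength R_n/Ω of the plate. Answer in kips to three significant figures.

91.1 kips

Shear plane L_v = 2.125 + 1·3.75 = 5.875 in; A_gv = 5.875 × 0.75 = 4.406 in².
A_nv = (5.875 − 1.5·1.1875) × 0.75 = 3.07 in².
A_nt = (1.875 − 0.5·1.1875) × 0.75 = 0.9609 in².
0.6 F_u A_nv = 119.7 kips; 0.6 F_y A_gv = 132.2 kips → shear rupture governs the shear term.
R_n = 119.7 + 1.0 × 65 × 0.9609 = 182.2 kips.
Allowable strength R_n/Ω = 182.2 / 2 = 91.1 kips.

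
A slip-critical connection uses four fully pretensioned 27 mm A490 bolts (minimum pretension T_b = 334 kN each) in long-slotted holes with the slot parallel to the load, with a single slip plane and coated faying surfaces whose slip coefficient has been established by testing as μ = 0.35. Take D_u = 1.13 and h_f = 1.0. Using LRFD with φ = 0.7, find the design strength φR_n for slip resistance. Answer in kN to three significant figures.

370 kN

R_n = μ · D_u · h_f · T_b · n_s · n_b = 0.35 × 1.13 × 1.0 × 334 × 1 × 4 = 528.4 kN.
Design strength φR_n = 0.7 × 528.4 = 370 kN.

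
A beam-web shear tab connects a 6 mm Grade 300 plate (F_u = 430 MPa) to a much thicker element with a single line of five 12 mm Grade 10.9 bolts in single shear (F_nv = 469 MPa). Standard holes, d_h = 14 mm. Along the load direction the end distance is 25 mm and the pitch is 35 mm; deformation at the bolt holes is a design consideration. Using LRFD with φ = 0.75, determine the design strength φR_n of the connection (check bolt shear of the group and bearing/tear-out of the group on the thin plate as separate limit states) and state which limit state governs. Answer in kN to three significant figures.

199 kN (bolt shear governs)

Bolt shear: A_b = π·12²/4 = 113.1 mm²; R_n = 469 × 113.1 × 5 × 1 / 1000 = 265.2 kN → 0.75 × 265.2 = 199 kN.
Bearing (1.2 l_c t F_u ≤ 2.4 d t F_u): upper limit = 2.4·12·6·430 / 1000 = 74.3 kN.
  Edge l_c = 25 − 14/2 = 18 → r_n = 55.73 kN; interior l_c = 35 − 14 = 21 → r_n = 65.02 kN.
  R_n,bearing = 1·55.73 + 4·65.02 = 315.8 kN → 0.75 × 315.8 = 237 kN.
Bolt shear governs: 199 kN.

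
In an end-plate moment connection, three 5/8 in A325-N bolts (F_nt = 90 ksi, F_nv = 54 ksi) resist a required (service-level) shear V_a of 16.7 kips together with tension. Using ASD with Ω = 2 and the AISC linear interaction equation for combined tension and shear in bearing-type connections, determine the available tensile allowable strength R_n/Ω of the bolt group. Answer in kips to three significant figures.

26 kips

A_b = π·0.625²/4 = 0.3068 in²; f_rv = 16.7 / (3 × 0.3068) = 18.14 ksi.
F'_nt = 1.3 F_nt − (Ω F_nt / F_nv) f_rv = 1.3·90 − (2·90/54)·18.14 = 56.52 ksi, capped at F_nt → F'_nt = 56.52 ksi.
R_n = F'_nt · A_b · n = 56.52 × 0.3068 × 3 = 52.02 kips.
Allowable strength R_n/Ω = 52.02 / 2 = 26 kips.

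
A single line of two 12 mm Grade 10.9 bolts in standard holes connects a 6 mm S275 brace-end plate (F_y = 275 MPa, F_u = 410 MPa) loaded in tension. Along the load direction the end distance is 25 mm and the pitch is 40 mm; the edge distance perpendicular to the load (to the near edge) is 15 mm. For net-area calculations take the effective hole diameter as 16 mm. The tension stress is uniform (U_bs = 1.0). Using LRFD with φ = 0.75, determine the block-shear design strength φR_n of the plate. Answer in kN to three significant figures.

58.3 kN

Shear plane L_v = 25 + 1·40 = 65 mm; A_gv = 65 × 6 = 390 mm².
A_nv = (65 − 1.5·16) × 6 = 246 mm².
A_nt = (15 − 0.5·16) × 6 = 42 mm².
0.6 F_u A_nv = 60.52 kN; 0.6 F_y A_gv = 64.35 kN → shear rupture governs the shear term.
R_n = 60.52 + 1.0 × 410 × 42 / 1000 = 77.74 kN.
Design strength φR_n = 0.75 × 77.74 = 58.3 kN.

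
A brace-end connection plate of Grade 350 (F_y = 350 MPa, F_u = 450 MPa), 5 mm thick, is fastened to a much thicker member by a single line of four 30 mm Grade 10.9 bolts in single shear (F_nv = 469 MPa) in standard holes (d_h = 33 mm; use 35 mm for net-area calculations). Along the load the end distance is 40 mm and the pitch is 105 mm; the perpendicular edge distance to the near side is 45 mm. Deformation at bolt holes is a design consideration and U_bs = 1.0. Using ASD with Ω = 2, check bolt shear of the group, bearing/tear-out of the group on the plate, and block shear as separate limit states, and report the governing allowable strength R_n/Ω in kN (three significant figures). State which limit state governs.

Bolt shear: A_b = π·30²/4 = 706.9 mm²; R_n = 469 × 706.9 × 4 × 1 / 1000 = 1326 kN → 1326 / 2 = 663 kN.
Bearing: edge l_c = 23.5, r_n = 63.45 kN; interior l_c = 72, r_n = 162 kN; R_n = 63.45 + 3·162 = 549.5 kN → 275 kN.
Block shear: A_gv = 1775, A_nv = 1162, A_nt = 137.5 mm²; R_n = min(0.6F_uA_nv, 0.6F_yA_gv) + U_bs·F_u·A_nt = 375.8 kN → 188 kN.
Block shear governs: 188 kN.

188 kN (block shear governs)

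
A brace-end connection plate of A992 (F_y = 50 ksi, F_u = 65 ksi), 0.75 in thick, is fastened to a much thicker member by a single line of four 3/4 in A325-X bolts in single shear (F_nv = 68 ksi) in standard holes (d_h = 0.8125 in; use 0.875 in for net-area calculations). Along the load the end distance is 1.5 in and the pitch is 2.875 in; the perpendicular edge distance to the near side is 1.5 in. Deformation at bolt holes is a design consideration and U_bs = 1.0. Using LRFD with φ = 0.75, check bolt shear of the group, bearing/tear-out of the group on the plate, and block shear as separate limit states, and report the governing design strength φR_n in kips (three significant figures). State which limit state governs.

Bolt shear: A_b = π·0.75²/4 = 0.4418 in²; R_n = 68 × 0.4418 × 4 × 1 = 120.2 kips → 0.75 × 120.2 = 90.1 kips.
Bearing: edge l_c = 1.094, r_n = 63.98 kips; interior l_c = 2.062, r_n = 87.75 kips; R_n = 63.98 + 3·87.75 = 327.2 kips → 245 kips.
Block shear: A_gv = 7.594, A_nv = 5.297, A_nt = 0.7969 in²; R_n = min(0.6F_uA_nv, 0.6F_yA_gv) + U_bs·F_u·A_nt = 258.4 kips → 194 kips.
Bolt shear governs: 90.1 kips.

90.1 kips (bolt shear governs)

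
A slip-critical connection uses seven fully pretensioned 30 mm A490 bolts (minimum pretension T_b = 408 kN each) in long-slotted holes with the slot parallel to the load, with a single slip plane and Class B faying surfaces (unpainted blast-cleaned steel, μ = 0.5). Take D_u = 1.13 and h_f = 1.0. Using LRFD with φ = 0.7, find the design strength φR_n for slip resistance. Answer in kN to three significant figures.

R_n = μ · D_u · h_f · T_b · n_s · n_b = 0.5 × 1.13 × 1.0 × 408 × 1 × 7 = 1614 kN.
Design strength φR_n = 0.7 × 1614 = 1130 kN.

1130 kN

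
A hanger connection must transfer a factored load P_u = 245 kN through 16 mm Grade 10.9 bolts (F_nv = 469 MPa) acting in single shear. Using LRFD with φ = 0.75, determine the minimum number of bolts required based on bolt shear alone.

A_b = π·16²/4 = 201.1 mm².
Per-bolt design strength φR_n = 0.75 × 469 × 201.1 × 1 / 1000 = 70.72 kN.
n ≥ 245 / 70.72 = 3.464 → use 4 bolts.

4 bolts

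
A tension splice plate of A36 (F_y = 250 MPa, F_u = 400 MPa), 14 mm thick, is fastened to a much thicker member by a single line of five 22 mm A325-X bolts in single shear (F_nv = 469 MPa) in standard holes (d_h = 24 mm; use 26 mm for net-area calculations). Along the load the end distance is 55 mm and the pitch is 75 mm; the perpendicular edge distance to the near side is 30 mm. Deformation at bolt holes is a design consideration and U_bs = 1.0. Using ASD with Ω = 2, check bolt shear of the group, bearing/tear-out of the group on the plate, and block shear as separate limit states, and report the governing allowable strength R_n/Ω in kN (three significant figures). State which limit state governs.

420 kN (block shear governs)

Bolt shear: A_b = π·22²/4 = 380.1 mm²; R_n = 469 × 380.1 × 5 × 1 / 1000 = 891.4 kN → 891.4 / 2 = 446 kN.
Bearing: edge l_c = 43, r_n = 289 kN; interior l_c = 51, r_n = 295.7 kN; R_n = 289 + 4·295.7 = 1472 kN → 736 kN.
Block shear: A_gv = 4970, A_nv = 3332, A_nt = 238 mm²; R_n = min(0.6F_uA_nv, 0.6F_yA_gv) + U_bs·F_u·A_nt = 840.7 kN → 420 kN.
Block shear governs: 420 kN.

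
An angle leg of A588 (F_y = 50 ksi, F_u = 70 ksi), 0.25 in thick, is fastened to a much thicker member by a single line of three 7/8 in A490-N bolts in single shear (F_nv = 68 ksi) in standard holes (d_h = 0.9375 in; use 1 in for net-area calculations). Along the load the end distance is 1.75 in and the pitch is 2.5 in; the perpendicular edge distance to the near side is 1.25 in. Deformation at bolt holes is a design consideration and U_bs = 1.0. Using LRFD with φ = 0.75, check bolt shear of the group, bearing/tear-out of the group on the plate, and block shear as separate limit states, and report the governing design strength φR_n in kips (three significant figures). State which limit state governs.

43.3 kips (block shear governs)

Bolt shear: A_b = π·0.875²/4 = 0.6013 in²; R_n = 68 × 0.6013 × 3 × 1 = 122.7 kips → 0.75 × 122.7 = 92 kips.
Bearing: edge l_c = 1.281, r_n = 26.91 kips; interior l_c = 1.562, r_n = 32.81 kips; R_n = 26.91 + 2·32.81 = 92.53 kips → 69.4 kips.
Block shear: A_gv = 1.688, A_nv = 1.062, A_nt = 0.1875 in²; R_n = min(0.6F_uA_nv, 0.6F_yA_gv) + U_bs·F_u·A_nt = 57.75 kips → 43.3 kips.
Block shear governs: 43.3 kips.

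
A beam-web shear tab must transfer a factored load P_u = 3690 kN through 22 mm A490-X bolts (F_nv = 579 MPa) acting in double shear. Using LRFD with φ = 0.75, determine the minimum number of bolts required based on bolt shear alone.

12 bolts

A_b = π·22²/4 = 380.1 mm².
Per-bolt design strength φR_n = 0.75 × 579 × 380.1 × 2 / 1000 = 330.1 kN.
n ≥ 3690 / 330.1 = 11.18 → use 12 bolts.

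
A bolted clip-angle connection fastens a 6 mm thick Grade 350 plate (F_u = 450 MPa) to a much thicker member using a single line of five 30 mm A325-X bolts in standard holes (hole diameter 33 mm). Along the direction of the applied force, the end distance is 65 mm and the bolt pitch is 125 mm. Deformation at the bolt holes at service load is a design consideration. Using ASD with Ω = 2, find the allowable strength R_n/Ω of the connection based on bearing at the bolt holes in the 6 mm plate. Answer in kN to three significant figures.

Per bolt r_n = 1.2 l_c t F_u ≤ 2.4 d t F_u; upper limit = 2.4 × 30 × 6 × 450 / 1000 = 194.4 kN.
Edge bolt: l_c = 65 − 33/2 = 48.5 mm → 1.2 × 48.5 × 6 × 450 / 1000 = 157.1 → r_n = 157.1 kN.
Interior bolts: l_c = 125 − 33 = 92 mm → 1.2 × 92 × 6 × 450 / 1000 = 298.1 → r_n = 194.4 kN.
R_n = 1 × 157.1 + 4 × 194.4 = 934.7 kN.
Allowable strength R_n/Ω = 934.7 / 2 = 467 kN.

467 kN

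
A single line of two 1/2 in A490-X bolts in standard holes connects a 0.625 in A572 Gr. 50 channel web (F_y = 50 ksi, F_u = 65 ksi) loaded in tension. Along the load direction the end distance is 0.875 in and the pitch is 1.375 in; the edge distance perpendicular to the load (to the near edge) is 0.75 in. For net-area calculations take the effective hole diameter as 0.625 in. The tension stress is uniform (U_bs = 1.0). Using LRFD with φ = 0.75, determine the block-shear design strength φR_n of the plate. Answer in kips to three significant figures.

Shear plane L_v = 0.875 + 1·1.375 = 2.25 in; A_gv = 2.25 × 0.625 = 1.406 in².
A_nv = (2.25 − 1.5·0.625) × 0.625 = 0.8203 in².
A_nt = (0.75 − 0.5·0.625) × 0.625 = 0.2734 in².
0.6 F_u A_nv = 31.99 kips; 0.6 F_y A_gv = 42.19 kips → shear rupture governs the shear term.
R_n = 31.99 + 1.0 × 65 × 0.2734 = 49.77 kips.
Design strength φR_n = 0.75 × 49.77 = 37.3 kips.

37.3 kips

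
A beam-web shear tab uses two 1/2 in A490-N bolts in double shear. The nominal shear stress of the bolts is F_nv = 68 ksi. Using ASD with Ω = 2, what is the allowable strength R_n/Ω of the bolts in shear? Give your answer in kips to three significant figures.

26.7 kips

A_b = π × 0.5² / 4 = 0.1963 in².
R_n = F_nv · A_b · n · n_s = 68 × 0.1963 × 2 × 2 = 53.41 kips.
Allowable strength R_n/Ω = 53.41 / 2 = 26.7 kips.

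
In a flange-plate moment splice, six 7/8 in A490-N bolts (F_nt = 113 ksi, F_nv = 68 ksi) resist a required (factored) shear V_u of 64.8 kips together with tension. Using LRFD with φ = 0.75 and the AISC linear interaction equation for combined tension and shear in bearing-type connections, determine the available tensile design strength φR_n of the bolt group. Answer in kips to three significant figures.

290 kips

A_b = π·0.875²/4 = 0.6013 in²; f_rv = 64.8 / (6 × 0.6013) = 17.96 ksi.
F'_nt = 1.3 F_nt − (F_nt / φF_nv) f_rv = 1.3·113 − (113/(0.75·68))·17.96 = 107.1 ksi, capped at F_nt → F'_nt = 107.1 ksi.
R_n = F'_nt · A_b · n = 107.1 × 0.6013 × 6 = 386.4 kips.
Design strength φR_n = 0.75 × 386.4 = 290 kips.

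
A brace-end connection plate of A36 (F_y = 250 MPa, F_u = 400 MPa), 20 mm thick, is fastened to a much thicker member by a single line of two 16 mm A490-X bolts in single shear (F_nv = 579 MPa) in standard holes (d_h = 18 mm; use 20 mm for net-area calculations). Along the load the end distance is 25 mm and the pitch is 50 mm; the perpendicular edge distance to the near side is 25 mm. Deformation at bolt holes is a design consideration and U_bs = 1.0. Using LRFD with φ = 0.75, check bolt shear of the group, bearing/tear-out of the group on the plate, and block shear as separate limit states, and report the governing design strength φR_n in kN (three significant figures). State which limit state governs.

175 kN (bolt shear governs)

Bolt shear: A_b = π·16²/4 = 201.1 mm²; R_n = 579 × 201.1 × 2 × 1 / 1000 = 232.8 kN → 0.75 × 232.8 = 175 kN.
Bearing: edge l_c = 16, r_n = 153.6 kN; interior l_c = 32, r_n = 307.2 kN; R_n = 153.6 + 1·307.2 = 460.8 kN → 346 kN.
Block shear: A_gv = 1500, A_nv = 900, A_nt = 300 mm²; R_n = min(0.6F_uA_nv, 0.6F_yA_gv) + U_bs·F_u·A_nt = 336 kN → 252 kN.
Bolt shear governs: 175 kN.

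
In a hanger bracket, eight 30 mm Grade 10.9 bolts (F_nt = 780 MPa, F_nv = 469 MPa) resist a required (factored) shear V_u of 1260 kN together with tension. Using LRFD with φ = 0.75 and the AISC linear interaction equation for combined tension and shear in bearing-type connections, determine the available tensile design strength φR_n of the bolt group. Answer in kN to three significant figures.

A_b = π·30²/4 = 706.9 mm²; f_rv = 1260 × 1000 / (8 × 706.9) = 222.8 MPa.
F'_nt = 1.3 F_nt − (F_nt / φF_nv) f_rv = 1.3·780 − (780/(0.75·469))·222.8 = 519.9 MPa, capped at F_nt → F'_nt = 519.9 MPa.
R_n = F'_nt · A_b · n = 519.9 × 706.9 × 8 / 1000 = 2940 kN.
Design strength φR_n = 0.75 × 2940 = 2210 kN.

2210 kN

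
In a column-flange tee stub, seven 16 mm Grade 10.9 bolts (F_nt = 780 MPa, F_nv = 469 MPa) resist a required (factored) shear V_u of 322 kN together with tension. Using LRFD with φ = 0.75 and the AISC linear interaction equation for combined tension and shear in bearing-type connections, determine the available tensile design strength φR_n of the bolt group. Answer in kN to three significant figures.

A_b = π·16²/4 = 201.1 mm²; f_rv = 322 × 1000 / (7 × 201.1) = 228.8 MPa.
F'_nt = 1.3 F_nt − (F_nt / φF_nv) f_rv = 1.3·780 − (780/(0.75·469))·228.8 = 506.7 MPa, capped at F_nt → F'_nt = 506.7 MPa.
R_n = F'_nt · A_b · n = 506.7 × 201.1 × 7 / 1000 = 713.1 kN.
Design strength φR_n = 0.75 × 713.1 = 535 kN.

535 kN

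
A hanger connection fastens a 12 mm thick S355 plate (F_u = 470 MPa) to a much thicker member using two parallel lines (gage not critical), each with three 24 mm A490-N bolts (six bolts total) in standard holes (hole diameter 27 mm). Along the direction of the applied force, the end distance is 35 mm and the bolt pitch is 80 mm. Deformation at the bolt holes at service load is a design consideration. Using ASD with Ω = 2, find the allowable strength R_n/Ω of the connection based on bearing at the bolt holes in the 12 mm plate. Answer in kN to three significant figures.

Per bolt r_n = 1.2 l_c t F_u ≤ 2.4 d t F_u; upper limit = 2.4 × 24 × 12 × 470 / 1000 = 324.9 kN.
Edge bolt: l_c = 35 − 27/2 = 21.5 mm → 1.2 × 21.5 × 12 × 470 / 1000 = 145.5 → r_n = 145.5 kN.
Interior bolts: l_c = 80 − 27 = 53 mm → 1.2 × 53 × 12 × 470 / 1000 = 358.7 → r_n = 324.9 kN.
R_n = 2 × 145.5 + 4 × 324.9 = 1590 kN.
Allowable strength R_n/Ω = 1590 / 2 = 795 kN.

795 kN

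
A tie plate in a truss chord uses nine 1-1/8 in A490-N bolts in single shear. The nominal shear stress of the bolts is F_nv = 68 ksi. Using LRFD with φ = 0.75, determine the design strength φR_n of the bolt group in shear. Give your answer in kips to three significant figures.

456 kips

A_b = π × 1.125² / 4 = 0.994 in².
R_n = F_nv · A_b · n · n_s = 68 × 0.994 × 9 × 1 = 608.3 kips.
Design strength φR_n = 0.75 × 608.3 = 456 kips.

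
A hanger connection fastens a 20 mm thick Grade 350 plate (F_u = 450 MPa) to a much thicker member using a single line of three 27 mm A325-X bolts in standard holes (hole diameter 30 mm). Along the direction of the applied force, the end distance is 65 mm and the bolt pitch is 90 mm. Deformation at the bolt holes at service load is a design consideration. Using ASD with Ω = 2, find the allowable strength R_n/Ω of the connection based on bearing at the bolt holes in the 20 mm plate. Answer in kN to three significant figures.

853 kN

Per bolt r_n = 1.2 l_c t F_u ≤ 2.4 d t F_u; upper limit = 2.4 × 27 × 20 × 450 / 1000 = 583.2 kN.
Edge bolt: l_c = 65 − 30/2 = 50 mm → 1.2 × 50 × 20 × 450 / 1000 = 540 → r_n = 540 kN.
Interior bolts: l_c = 90 − 30 = 60 mm → 1.2 × 60 × 20 × 450 / 1000 = 648 → r_n = 583.2 kN.
R_n = 1 × 540 + 2 × 583.2 = 1706 kN.
Allowable strength R_n/Ω = 1706 / 2 = 853 kN.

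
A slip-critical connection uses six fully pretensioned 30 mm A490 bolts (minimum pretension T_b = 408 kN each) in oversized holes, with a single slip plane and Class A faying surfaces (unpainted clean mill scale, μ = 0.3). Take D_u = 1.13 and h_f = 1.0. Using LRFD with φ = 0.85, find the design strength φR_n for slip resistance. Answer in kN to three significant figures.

R_n = μ · D_u · h_f · T_b · n_s · n_b = 0.3 × 1.13 × 1.0 × 408 × 1 × 6 = 829.9 kN.
Design strength φR_n = 0.85 × 829.9 = 705 kN.

705 kN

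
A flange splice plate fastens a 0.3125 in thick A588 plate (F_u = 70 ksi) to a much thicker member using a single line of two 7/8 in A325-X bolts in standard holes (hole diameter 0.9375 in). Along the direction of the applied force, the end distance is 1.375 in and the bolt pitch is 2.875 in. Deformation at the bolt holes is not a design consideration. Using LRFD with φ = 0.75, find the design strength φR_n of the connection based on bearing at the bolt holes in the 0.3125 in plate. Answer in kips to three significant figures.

65.4 kips

Per bolt r_n = 1.5 l_c t F_u ≤ 3.0 d t F_u; upper limit = 3.0 × 0.875 × 0.3125 × 70 = 57.42 kips.
Edge bolt: l_c = 1.375 − 0.9375/2 = 0.9062 in → 1.5 × 0.9062 × 0.3125 × 70 = 29.74 → r_n = 29.74 kips.
Interior bolts: l_c = 2.875 − 0.9375 = 1.938 in → 1.5 × 1.938 × 0.3125 × 70 = 63.57 → r_n = 57.42 kips.
R_n = 1 × 29.74 + 1 × 57.42 = 87.16 kips.
Design strength φR_n = 0.75 × 87.16 = 65.4 kips.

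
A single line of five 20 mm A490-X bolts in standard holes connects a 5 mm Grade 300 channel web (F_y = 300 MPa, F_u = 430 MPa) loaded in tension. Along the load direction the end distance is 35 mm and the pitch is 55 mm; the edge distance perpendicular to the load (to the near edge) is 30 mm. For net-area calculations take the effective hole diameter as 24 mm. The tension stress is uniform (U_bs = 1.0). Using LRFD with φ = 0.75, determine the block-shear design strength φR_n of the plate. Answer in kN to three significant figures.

Shear plane L_v = 35 + 4·55 = 255 mm; A_gv = 255 × 5 = 1275 mm².
A_nv = (255 − 4.5·24) × 5 = 735 mm².
A_nt = (30 − 0.5·24) × 5 = 90 mm².
0.6 F_u A_nv = 189.6 kN; 0.6 F_y A_gv = 229.5 kN → shear rupture governs the shear term.
R_n = 189.6 + 1.0 × 430 × 90 / 1000 = 228.3 kN.
Design strength φR_n = 0.75 × 228.3 = 171 kN.

171 kN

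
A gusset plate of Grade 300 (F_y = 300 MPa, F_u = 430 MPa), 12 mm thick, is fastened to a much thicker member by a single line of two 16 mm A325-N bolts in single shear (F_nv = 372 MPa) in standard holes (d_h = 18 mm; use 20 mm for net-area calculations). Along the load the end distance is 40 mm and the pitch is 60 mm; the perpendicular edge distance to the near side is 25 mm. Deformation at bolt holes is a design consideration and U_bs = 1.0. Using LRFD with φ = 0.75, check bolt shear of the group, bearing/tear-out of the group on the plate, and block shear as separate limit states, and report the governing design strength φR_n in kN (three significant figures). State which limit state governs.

112 kN (bolt shear governs)

Bolt shear: A_b = π·16²/4 = 201.1 mm²; R_n = 372 × 201.1 × 2 × 1 / 1000 = 149.6 kN → 0.75 × 149.6 = 112 kN.
Bearing: edge l_c = 31, r_n = 192 kN; interior l_c = 42, r_n = 198.1 kN; R_n = 192 + 1·198.1 = 390.1 kN → 293 kN.
Block shear: A_gv = 1200, A_nv = 840, A_nt = 180 mm²; R_n = min(0.6F_uA_nv, 0.6F_yA_gv) + U_bs·F_u·A_nt = 293.4 kN → 220 kN.
Bolt shear governs: 112 kN.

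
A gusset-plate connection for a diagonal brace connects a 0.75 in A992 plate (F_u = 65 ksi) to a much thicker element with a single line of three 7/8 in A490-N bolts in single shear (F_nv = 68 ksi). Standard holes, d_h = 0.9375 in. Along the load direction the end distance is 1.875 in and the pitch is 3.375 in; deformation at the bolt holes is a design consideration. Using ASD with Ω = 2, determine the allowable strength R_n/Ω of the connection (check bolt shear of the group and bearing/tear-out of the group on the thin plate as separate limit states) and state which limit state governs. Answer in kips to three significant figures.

61.3 kips (bolt shear governs)

Bolt shear: A_b = π·0.875²/4 = 0.6013 in²; R_n = 68 × 0.6013 × 3 × 1 = 122.7 kips → 122.7 / 2 = 61.3 kips.
Bearing (1.2 l_c t F_u ≤ 2.4 d t F_u): upper limit = 2.4·0.875·0.75·65 = 102.4 kips.
  Edge l_c = 1.875 − 0.9375/2 = 1.406 → r_n = 82.27 kips; interior l_c = 3.375 − 0.9375 = 2.438 → r_n = 102.4 kips.
  R_n,bearing = 1·82.27 + 2·102.4 = 287 kips → 287 / 2 = 144 kips.
Bolt shear governs: 61.3 kips.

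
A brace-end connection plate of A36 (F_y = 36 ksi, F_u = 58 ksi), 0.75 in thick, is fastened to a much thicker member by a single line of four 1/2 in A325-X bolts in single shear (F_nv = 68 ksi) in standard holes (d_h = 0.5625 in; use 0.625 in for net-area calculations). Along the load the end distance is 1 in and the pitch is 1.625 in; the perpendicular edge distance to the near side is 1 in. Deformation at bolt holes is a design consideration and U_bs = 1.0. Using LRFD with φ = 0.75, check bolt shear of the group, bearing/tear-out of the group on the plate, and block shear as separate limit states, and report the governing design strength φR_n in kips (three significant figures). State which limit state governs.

Bolt shear: A_b = π·0.5²/4 = 0.1963 in²; R_n = 68 × 0.1963 × 4 × 1 = 53.41 kips → 0.75 × 53.41 = 40.1 kips.
Bearing: edge l_c = 0.7188, r_n = 37.52 kips; interior l_c = 1.062, r_n = 52.2 kips; R_n = 37.52 + 3·52.2 = 194.1 kips → 146 kips.
Block shear: A_gv = 4.406, A_nv = 2.766, A_nt = 0.5156 in²; R_n = min(0.6F_uA_nv, 0.6F_yA_gv) + U_bs·F_u·A_nt = 125.1 kips → 93.8 kips.
Bolt shear governs: 40.1 kips.

40.1 kips (bolt shear governs)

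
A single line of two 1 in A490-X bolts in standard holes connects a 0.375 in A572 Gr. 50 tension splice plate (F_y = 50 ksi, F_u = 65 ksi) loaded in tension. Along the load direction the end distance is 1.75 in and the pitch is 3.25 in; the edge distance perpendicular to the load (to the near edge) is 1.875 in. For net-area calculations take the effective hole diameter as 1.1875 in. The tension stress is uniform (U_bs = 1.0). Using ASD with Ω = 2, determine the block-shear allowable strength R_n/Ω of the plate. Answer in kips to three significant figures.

Shear plane L_v = 1.75 + 1·3.25 = 5 in; A_gv = 5 × 0.375 = 1.875 in².
A_nv = (5 − 1.5·1.1875) × 0.375 = 1.207 in².
A_nt = (1.875 − 0.5·1.1875) × 0.375 = 0.4805 in².
0.6 F_u A_nv = 47.07 kips; 0.6 F_y A_gv = 56.25 kips → shear rupture governs the shear term.
R_n = 47.07 + 1.0 × 65 × 0.4805 = 78.3 kips.
Allowable strength R_n/Ω = 78.3 / 2 = 39.2 kips.

39.2 kips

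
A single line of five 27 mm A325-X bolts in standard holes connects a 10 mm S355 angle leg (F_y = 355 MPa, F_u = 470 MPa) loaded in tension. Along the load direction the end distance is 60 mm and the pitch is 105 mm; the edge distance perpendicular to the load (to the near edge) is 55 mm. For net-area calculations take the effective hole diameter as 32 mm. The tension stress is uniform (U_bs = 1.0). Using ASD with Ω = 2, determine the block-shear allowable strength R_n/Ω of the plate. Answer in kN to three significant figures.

565 kN

Shear plane L_v = 60 + 4·105 = 480 mm; A_gv = 480 × 10 = 4800 mm².
A_nv = (480 − 4.5·32) × 10 = 3360 mm².
A_nt = (55 − 0.5·32) × 10 = 390 mm².
0.6 F_u A_nv = 947.5 kN; 0.6 F_y A_gv = 1022 kN → shear rupture governs the shear term.
R_n = 947.5 + 1.0 × 470 × 390 / 1000 = 1131 kN.
Allowable strength R_n/Ω = 1131 / 2 = 565 kN.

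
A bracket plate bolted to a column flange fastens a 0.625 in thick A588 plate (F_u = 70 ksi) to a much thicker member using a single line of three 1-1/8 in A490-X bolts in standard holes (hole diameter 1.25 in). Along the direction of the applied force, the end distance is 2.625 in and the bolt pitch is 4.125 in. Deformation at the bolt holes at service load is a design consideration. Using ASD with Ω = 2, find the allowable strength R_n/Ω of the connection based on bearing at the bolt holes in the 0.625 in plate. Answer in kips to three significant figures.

Per bolt r_n = 1.2 l_c t F_u ≤ 2.4 d t F_u; upper limit = 2.4 × 1.125 × 0.625 × 70 = 118.1 kips.
Edge bolt: l_c = 2.625 − 1.25/2 = 2 in → 1.2 × 2 × 0.625 × 70 = 105 → r_n = 105 kips.
Interior bolts: l_c = 4.125 − 1.25 = 2.875 in → 1.2 × 2.875 × 0.625 × 70 = 150.9 → r_n = 118.1 kips.
R_n = 1 × 105 + 2 × 118.1 = 341.2 kips.
Allowable strength R_n/Ω = 341.2 / 2 = 171 kips.

171 kips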